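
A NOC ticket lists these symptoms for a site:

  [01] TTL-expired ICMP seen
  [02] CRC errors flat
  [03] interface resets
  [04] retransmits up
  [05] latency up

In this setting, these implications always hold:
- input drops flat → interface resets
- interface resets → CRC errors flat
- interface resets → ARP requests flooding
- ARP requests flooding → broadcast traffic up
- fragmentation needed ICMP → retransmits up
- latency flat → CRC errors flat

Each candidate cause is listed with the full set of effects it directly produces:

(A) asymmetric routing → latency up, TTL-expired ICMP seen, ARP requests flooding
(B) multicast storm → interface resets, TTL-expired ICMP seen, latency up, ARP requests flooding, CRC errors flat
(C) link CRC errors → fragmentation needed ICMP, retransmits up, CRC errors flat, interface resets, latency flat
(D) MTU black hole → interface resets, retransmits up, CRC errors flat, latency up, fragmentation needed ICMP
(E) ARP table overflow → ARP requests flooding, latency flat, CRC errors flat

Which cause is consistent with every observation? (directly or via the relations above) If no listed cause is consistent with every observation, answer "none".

Per-candidate check:
(A) asymmetric routing — TTL-expired ICMP seen match; CRC errors flat miss; interface resets miss; retransmits up miss; latency up match
(B) multicast storm — does not account for retransmits up
(C) link CRC errors — TTL-expired ICMP seen miss; CRC errors flat match; interface resets match; retransmits up match; latency up miss
(D) MTU black hole — TTL-expired ICMP seen miss; CRC errors flat match; interface resets match; retransmits up match; latency up match
(E) ARP table overflow — TTL-expired ICMP seen miss; CRC errors flat match; interface resets miss; retransmits up miss; latency up miss
No candidate is consistent with all observations.

none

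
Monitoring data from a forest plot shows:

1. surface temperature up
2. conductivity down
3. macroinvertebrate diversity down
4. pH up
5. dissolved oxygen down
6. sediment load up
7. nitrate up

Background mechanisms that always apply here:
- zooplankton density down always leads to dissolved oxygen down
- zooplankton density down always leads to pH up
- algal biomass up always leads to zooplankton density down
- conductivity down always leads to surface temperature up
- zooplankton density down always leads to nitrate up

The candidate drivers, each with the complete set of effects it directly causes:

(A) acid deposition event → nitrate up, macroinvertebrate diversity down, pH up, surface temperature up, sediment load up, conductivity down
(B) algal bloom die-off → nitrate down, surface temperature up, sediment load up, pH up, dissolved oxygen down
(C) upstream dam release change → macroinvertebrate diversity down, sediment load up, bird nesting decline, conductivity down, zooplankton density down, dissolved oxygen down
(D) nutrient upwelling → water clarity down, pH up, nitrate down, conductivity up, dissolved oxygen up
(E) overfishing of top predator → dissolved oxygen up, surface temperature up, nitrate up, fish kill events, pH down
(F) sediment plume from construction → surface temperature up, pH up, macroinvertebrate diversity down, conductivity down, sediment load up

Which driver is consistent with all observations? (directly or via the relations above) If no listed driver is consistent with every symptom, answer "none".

Testing each hypothesis:
(A) acid deposition event — surface temperature up +; conductivity down +; macroinvertebrate diversity down +; pH up +; dissolved oxygen down -; sediment load up +; nitrate up +
(B) algal bloom die-off — surface temperature up +; conductivity down -; macroinvertebrate diversity down -; pH up +; dissolved oxygen down +; sediment load up +; nitrate up -
(C) upstream dam release change — accounts for every observation (surface temperature up through conductivity down → surface temperature up)
(D) nutrient upwelling — surface temperature up -; conductivity down -; macroinvertebrate diversity down -; pH up +; dissolved oxygen down -; sediment load up -; nitrate up -
(E) overfishing of top predator — surface temperature up +; conductivity down -; macroinvertebrate diversity down -; pH up -; dissolved oxygen down -; sediment load up -; nitrate up +
(F) sediment plume from construction — does not account for dissolved oxygen down, nitrate up
(C) is the only candidate with no mismatches.

C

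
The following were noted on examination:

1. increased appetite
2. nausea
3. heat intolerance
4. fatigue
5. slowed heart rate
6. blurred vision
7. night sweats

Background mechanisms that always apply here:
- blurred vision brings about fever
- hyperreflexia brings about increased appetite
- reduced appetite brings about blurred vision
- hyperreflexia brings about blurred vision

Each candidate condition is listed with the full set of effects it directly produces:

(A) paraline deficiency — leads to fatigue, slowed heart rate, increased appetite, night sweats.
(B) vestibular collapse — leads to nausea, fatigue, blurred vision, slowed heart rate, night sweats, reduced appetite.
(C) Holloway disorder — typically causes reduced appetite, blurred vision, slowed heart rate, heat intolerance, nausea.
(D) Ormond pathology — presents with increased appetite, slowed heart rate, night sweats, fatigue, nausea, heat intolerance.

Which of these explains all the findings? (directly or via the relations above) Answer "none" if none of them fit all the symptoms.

none

Checking each candidate against the observations:
(A) paraline deficiency — increased appetite ✓; nausea ✗; heat intolerance ✗; fatigue ✓; slowed heart rate ✓; blurred vision ✗; night sweats ✓
(B) vestibular collapse — increased appetite ✗; nausea ✓; heat intolerance ✗; fatigue ✓; slowed heart rate ✓; blurred vision ✓; night sweats ✓
(C) Holloway disorder — increased appetite ✗; nausea ✓; heat intolerance ✓; fatigue ✗; slowed heart rate ✓; blurred vision ✓; night sweats ✗
(D) Ormond pathology — increased appetite ✓; nausea ✓; heat intolerance ✓; fatigue ✓; slowed heart rate ✓; blurred vision ✗; night sweats ✓
None of the listed candidates fits everything.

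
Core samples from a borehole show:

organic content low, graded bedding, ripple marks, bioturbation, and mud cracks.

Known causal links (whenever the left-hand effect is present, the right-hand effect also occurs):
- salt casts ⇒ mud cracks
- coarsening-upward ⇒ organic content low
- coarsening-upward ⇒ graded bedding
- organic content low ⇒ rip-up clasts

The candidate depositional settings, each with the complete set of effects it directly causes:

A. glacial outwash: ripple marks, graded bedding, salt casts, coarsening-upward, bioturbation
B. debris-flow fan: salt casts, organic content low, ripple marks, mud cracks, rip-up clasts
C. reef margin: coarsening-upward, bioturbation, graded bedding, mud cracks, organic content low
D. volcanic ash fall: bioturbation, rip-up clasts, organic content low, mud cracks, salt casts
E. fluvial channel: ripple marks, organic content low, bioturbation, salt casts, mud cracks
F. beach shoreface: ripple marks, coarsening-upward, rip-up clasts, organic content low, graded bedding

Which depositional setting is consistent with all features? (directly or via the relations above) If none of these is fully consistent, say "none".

A

Checking each candidate against the observations:
(A) glacial outwash — organic content low + (via coarsening-upward → organic content low); graded bedding +; ripple marks +; bioturbation +; mud cracks + (via salt casts → mud cracks)
(B) debris-flow fan — does not account for graded bedding, bioturbation
(C) reef margin — organic content low +; graded bedding +; ripple marks -; bioturbation +; mud cracks +
(D) volcanic ash fall — organic content low +; graded bedding -; ripple marks -; bioturbation +; mud cracks +
(E) fluvial channel — does not account for graded bedding
(F) beach shoreface — organic content low +; graded bedding +; ripple marks +; bioturbation -; mud cracks -
(A) is the only candidate with no mismatches.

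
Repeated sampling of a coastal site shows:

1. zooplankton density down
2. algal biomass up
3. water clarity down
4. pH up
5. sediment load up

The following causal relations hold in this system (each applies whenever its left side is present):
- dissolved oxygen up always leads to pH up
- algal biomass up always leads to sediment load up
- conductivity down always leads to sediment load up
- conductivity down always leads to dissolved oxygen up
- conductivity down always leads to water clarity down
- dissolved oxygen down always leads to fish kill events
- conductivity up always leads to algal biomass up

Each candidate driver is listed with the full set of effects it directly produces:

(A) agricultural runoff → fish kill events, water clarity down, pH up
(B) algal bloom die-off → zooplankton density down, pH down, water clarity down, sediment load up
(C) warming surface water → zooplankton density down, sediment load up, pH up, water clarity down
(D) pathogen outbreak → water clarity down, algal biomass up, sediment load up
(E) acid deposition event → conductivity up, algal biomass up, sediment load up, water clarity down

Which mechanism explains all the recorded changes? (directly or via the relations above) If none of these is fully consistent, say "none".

For each candidate, compare predicted effects to what was observed:
(A) agricultural runoff — zooplankton density down ✗; algal biomass up ✗; water clarity down ✓; pH up ✓; sediment load up ✗
(B) algal bloom die-off — zooplankton density down ✓; algal biomass up ✗; water clarity down ✓; pH up ✗; sediment load up ✓
(C) warming surface water — zooplankton density down ✓; algal biomass up ✗; water clarity down ✓; pH up ✓; sediment load up ✓
(D) pathogen outbreak — does not account for zooplankton density down, pH up
(E) acid deposition event — does not account for zooplankton density down, pH up
Every candidate fails on at least one observation.

none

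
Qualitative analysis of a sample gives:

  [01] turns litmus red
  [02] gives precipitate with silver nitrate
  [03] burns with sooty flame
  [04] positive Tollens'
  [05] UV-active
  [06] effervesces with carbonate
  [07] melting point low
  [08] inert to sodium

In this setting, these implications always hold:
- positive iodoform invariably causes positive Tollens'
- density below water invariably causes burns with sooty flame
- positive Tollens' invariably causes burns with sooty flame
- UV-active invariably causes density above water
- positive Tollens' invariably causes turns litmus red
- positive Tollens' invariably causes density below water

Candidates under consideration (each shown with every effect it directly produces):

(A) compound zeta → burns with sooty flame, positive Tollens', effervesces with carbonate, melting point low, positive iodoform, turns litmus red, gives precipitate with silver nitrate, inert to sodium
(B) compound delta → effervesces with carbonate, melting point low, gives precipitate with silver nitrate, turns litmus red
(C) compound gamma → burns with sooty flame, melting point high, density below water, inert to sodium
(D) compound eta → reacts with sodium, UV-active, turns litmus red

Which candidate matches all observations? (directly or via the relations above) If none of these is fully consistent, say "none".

none

For each candidate, compare predicted effects to what was observed:
(A) compound zeta — does not account for UV-active
(B) compound delta — turns litmus red +; gives precipitate with silver nitrate +; burns with sooty flame -; positive Tollens' -; UV-active -; effervesces with carbonate +; melting point low +; inert to sodium -
(C) compound gamma — turns litmus red -; gives precipitate with silver nitrate -; burns with sooty flame +; positive Tollens' -; UV-active -; effervesces with carbonate -; melting point low -; inert to sodium +
(D) compound eta — turns litmus red +; gives precipitate with silver nitrate -; burns with sooty flame -; positive Tollens' -; UV-active +; effervesces with carbonate -; melting point low -; inert to sodium -
No candidate is consistent with all observations.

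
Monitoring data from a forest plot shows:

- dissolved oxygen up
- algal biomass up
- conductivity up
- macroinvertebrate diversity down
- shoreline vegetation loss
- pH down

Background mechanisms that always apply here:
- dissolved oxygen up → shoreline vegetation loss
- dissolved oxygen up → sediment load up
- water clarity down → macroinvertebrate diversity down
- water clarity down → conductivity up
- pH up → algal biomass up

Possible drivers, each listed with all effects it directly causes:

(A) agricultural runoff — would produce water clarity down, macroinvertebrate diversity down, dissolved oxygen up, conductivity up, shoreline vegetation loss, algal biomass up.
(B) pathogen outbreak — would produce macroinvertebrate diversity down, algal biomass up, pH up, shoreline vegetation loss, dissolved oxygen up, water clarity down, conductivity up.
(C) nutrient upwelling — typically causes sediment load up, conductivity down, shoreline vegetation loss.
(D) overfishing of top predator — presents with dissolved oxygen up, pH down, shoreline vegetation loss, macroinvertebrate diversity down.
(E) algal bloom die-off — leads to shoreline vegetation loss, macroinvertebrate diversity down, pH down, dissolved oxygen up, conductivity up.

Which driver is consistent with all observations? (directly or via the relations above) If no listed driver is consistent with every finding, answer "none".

For each candidate, compare predicted effects to what was observed:
(A) agricultural runoff — dissolved oxygen up ✓; algal biomass up ✓; conductivity up ✓; macroinvertebrate diversity down ✓; shoreline vegetation loss ✓; pH down ✗
(B) pathogen outbreak — dissolved oxygen up ✓; algal biomass up ✓; conductivity up ✓; macroinvertebrate diversity down ✓; shoreline vegetation loss ✓; pH down ✗
(C) nutrient upwelling — fails on dissolved oxygen up, algal biomass up, conductivity up, macroinvertebrate diversity down, pH down (predicts conductivity down, not conductivity up)
(D) overfishing of top predator — dissolved oxygen up ✓; algal biomass up ✗; conductivity up ✗; macroinvertebrate diversity down ✓; shoreline vegetation loss ✓; pH down ✓
(E) algal bloom die-off — does not account for algal biomass up
Every candidate fails on at least one observation.

none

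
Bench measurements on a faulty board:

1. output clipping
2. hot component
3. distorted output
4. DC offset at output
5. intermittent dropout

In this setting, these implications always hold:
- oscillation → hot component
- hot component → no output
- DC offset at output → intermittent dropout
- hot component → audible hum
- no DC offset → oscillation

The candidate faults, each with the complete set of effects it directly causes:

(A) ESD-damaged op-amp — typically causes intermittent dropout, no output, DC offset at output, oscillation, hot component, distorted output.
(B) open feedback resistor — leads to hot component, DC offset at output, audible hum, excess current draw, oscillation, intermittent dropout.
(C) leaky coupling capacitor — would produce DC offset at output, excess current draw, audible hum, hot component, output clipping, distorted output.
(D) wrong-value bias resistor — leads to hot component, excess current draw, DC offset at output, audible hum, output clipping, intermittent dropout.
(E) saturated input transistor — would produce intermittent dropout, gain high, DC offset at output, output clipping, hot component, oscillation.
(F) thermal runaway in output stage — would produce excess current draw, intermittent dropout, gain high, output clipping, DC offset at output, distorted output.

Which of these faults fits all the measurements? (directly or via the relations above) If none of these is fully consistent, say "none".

C

Testing each hypothesis:
(A) ESD-damaged op-amp — does not account for output clipping
(B) open feedback resistor — output clipping ✗; hot component ✓; distorted output ✗; DC offset at output ✓; intermittent dropout ✓
(C) leaky coupling capacitor — output clipping ✓; hot component ✓; distorted output ✓; DC offset at output ✓; intermittent dropout ✓ (via DC offset at output → intermittent dropout)
(D) wrong-value bias resistor — output clipping ✓; hot component ✓; distorted output ✗; DC offset at output ✓; intermittent dropout ✓
(E) saturated input transistor — does not account for distorted output
(F) thermal runaway in output stage — does not account for hot component
Only (C) is consistent with every observation.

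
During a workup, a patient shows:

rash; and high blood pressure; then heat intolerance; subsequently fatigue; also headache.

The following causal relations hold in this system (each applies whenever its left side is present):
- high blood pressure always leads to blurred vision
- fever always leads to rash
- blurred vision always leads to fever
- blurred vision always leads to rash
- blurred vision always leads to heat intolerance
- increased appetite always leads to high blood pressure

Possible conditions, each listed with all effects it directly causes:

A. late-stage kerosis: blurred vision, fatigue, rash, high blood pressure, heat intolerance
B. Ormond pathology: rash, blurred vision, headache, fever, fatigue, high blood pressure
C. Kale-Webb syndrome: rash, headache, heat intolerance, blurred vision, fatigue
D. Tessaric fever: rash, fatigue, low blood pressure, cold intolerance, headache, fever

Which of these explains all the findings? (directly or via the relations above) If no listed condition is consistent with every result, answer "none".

B

Checking each candidate against the observations:
(A) late-stage kerosis — does not account for headache
(B) Ormond pathology — rash ✓; high blood pressure ✓; heat intolerance ✓ (via blurred vision → heat intolerance); fatigue ✓; headache ✓
(C) Kale-Webb syndrome — rash ✓; high blood pressure ✗; heat intolerance ✓; fatigue ✓; headache ✓
(D) Tessaric fever — fails on high blood pressure, heat intolerance (predicts low blood pressure, not high blood pressure; predicts cold intolerance, not heat intolerance)
(B) is the only candidate with no mismatches.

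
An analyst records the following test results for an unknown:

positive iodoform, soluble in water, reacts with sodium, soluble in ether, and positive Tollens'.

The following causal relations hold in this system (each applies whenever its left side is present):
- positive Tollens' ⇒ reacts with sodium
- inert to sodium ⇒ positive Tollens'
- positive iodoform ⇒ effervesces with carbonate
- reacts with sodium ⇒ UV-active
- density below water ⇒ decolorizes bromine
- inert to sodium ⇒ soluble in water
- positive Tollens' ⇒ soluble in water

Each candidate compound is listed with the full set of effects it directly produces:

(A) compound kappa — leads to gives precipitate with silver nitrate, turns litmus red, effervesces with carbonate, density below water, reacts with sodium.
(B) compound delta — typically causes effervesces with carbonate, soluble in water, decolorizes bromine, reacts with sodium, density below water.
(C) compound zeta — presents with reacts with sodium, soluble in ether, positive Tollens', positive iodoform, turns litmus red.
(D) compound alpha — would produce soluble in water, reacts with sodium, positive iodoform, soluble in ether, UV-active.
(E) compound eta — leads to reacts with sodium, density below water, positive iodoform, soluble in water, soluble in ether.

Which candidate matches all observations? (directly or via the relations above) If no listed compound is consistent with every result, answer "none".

Checking each candidate against the observations:
(A) compound kappa — positive iodoform NO; soluble in water NO; reacts with sodium yes; soluble in ether NO; positive Tollens' NO
(B) compound delta — positive iodoform NO; soluble in water yes; reacts with sodium yes; soluble in ether NO; positive Tollens' NO
(C) compound zeta — accounts for every observation (soluble in water through positive Tollens' → soluble in water)
(D) compound alpha — positive iodoform yes; soluble in water yes; reacts with sodium yes; soluble in ether yes; positive Tollens' NO
(E) compound eta — positive iodoform yes; soluble in water yes; reacts with sodium yes; soluble in ether yes; positive Tollens' NO
Only (C) is consistent with every observation.

C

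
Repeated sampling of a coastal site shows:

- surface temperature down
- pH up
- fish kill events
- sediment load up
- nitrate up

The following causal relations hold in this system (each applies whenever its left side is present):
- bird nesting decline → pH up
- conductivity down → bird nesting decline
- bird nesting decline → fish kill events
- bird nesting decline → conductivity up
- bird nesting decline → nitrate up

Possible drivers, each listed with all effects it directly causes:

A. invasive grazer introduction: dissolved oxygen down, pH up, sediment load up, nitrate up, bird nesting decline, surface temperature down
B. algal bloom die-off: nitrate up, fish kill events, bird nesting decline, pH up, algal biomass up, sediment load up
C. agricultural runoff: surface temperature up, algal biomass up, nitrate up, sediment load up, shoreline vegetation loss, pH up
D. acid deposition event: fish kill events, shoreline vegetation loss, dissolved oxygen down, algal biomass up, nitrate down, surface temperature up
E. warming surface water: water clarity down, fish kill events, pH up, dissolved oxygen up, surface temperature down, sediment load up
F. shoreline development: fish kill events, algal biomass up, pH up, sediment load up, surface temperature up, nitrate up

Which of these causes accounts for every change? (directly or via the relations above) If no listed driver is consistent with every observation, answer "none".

Checking each candidate against the observations:
(A) invasive grazer introduction — surface temperature down yes; pH up yes; fish kill events yes (through bird nesting decline → fish kill events); sediment load up yes; nitrate up yes
(B) algal bloom die-off — does not account for surface temperature down
(C) agricultural runoff — surface temperature down NO; pH up yes; fish kill events NO; sediment load up yes; nitrate up yes
(D) acid deposition event — surface temperature down NO; pH up NO; fish kill events yes; sediment load up NO; nitrate up NO
(E) warming surface water — does not account for nitrate up
(F) shoreline development — fails on surface temperature down (predicts surface temperature up, not surface temperature down)
(A) is the only candidate with no mismatches.

A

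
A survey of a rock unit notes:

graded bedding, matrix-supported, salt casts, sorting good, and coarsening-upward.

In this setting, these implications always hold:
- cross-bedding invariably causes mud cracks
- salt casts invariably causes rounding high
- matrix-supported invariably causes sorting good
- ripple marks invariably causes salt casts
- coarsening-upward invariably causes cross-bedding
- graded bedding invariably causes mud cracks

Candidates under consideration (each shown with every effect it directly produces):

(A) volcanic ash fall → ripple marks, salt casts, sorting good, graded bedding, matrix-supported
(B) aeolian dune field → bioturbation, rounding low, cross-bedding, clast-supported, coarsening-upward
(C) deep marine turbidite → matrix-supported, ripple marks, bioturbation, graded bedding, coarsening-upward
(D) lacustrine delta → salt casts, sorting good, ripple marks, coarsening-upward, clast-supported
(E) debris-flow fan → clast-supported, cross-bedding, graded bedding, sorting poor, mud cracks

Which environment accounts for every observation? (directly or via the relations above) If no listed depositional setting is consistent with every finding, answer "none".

C

Testing each hypothesis:
(A) volcanic ash fall — graded bedding match; matrix-supported match; salt casts match; sorting good match; coarsening-upward miss
(B) aeolian dune field — fails on graded bedding, matrix-supported, salt casts, sorting good (predicts clast-supported, not matrix-supported)
(C) deep marine turbidite — accounts for every observation (salt casts by ripple marks → salt casts)
(D) lacustrine delta — graded bedding miss; matrix-supported miss; salt casts match; sorting good match; coarsening-upward match
(E) debris-flow fan — graded bedding match; matrix-supported miss; salt casts miss; sorting good miss; coarsening-upward miss
Only (C) is consistent with every observation.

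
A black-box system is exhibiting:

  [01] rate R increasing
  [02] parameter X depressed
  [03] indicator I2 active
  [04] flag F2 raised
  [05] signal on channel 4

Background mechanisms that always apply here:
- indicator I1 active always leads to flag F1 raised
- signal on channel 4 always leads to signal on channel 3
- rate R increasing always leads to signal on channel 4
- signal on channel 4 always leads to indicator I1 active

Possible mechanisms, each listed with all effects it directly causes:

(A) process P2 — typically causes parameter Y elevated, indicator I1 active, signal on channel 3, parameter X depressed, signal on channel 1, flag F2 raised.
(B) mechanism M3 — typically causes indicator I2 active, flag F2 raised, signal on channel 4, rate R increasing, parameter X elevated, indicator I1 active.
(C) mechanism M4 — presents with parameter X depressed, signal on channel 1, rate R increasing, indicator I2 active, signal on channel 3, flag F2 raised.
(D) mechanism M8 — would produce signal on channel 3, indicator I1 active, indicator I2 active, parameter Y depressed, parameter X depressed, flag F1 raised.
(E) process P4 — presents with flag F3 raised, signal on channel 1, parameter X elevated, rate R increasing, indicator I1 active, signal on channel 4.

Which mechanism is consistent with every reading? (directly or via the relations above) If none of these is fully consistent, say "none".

C

Per-candidate check:
(A) process P2 — does not account for rate R increasing, indicator I2 active, signal on channel 4
(B) mechanism M3 — fails on parameter X depressed (predicts parameter X elevated, not parameter X depressed)
(C) mechanism M4 — rate R increasing match; parameter X depressed match; indicator I2 active match; flag F2 raised match; signal on channel 4 match (by rate R increasing → signal on channel 4)
(D) mechanism M8 — does not account for rate R increasing, flag F2 raised, signal on channel 4
(E) process P4 — rate R increasing match; parameter X depressed miss; indicator I2 active miss; flag F2 raised miss; signal on channel 4 match
(C) is the only candidate with no mismatches.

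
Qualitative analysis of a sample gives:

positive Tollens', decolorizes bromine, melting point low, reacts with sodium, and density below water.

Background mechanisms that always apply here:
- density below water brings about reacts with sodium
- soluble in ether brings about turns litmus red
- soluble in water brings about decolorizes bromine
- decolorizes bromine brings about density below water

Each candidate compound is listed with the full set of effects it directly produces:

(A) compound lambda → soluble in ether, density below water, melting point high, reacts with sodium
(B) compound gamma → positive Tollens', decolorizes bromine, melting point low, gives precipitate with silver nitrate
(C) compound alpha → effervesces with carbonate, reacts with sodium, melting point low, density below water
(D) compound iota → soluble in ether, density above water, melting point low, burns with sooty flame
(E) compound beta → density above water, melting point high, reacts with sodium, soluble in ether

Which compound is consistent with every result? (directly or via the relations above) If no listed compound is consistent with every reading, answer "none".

B

Per-candidate check:
(A) compound lambda — fails on positive Tollens', decolorizes bromine, melting point low (predicts melting point high, not melting point low)
(B) compound gamma — accounts for every observation (reacts with sodium via decolorizes bromine → density below water → reacts with sodium)
(C) compound alpha — positive Tollens' -; decolorizes bromine -; melting point low +; reacts with sodium +; density below water +
(D) compound iota — fails on positive Tollens', decolorizes bromine, reacts with sodium, density below water (predicts density above water, not density below water)
(E) compound beta — positive Tollens' -; decolorizes bromine -; melting point low -; reacts with sodium +; density below water -
(B) is the only candidate with no mismatches.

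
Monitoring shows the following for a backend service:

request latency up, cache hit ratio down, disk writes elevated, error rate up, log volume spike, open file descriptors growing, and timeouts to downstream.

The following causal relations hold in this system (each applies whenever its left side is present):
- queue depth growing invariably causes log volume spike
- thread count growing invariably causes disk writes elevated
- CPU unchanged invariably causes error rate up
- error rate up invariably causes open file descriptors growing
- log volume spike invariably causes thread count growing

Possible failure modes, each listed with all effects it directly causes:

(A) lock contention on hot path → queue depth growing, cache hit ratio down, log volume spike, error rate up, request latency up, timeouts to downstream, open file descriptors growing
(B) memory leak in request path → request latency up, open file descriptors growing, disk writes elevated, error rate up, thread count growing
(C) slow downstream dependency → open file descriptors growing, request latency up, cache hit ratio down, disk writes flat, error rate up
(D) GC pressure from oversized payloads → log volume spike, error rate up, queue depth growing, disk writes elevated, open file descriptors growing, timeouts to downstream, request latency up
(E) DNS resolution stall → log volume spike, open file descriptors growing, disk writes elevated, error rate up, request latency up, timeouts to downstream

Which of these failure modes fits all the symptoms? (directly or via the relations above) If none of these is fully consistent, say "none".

Checking each candidate against the observations:
(A) lock contention on hot path — request latency up ✓; cache hit ratio down ✓; disk writes elevated ✓ (through log volume spike → thread count growing → disk writes elevated); error rate up ✓; log volume spike ✓; open file descriptors growing ✓; timeouts to downstream ✓
(B) memory leak in request path — request latency up ✓; cache hit ratio down ✗; disk writes elevated ✓; error rate up ✓; log volume spike ✗; open file descriptors growing ✓; timeouts to downstream ✗
(C) slow downstream dependency — fails on disk writes elevated, log volume spike, timeouts to downstream (predicts disk writes flat, not disk writes elevated)
(D) GC pressure from oversized payloads — does not account for cache hit ratio down
(E) DNS resolution stall — does not account for cache hit ratio down
Only (A) is consistent with every observation.

A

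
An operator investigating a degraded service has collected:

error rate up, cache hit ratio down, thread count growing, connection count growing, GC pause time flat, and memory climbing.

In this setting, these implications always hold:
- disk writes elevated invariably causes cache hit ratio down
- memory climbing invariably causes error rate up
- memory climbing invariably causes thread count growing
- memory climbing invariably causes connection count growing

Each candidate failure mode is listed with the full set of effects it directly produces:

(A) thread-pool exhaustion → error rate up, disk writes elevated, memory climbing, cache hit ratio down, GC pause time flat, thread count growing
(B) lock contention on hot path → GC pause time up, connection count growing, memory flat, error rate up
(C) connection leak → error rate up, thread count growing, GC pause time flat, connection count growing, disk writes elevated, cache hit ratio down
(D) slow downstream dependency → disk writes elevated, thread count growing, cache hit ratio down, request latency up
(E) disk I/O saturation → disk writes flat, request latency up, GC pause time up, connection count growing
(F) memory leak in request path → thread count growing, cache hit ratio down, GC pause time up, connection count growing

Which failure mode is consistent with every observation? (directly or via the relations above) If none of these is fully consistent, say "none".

A

For each candidate, compare predicted effects to what was observed:
(A) thread-pool exhaustion — accounts for every observation (connection count growing by memory climbing → connection count growing)
(B) lock contention on hot path — fails on cache hit ratio down, thread count growing, GC pause time flat, memory climbing (predicts GC pause time up, not GC pause time flat; predicts memory flat, not memory climbing)
(C) connection leak — error rate up yes; cache hit ratio down yes; thread count growing yes; connection count growing yes; GC pause time flat yes; memory climbing NO
(D) slow downstream dependency — error rate up NO; cache hit ratio down yes; thread count growing yes; connection count growing NO; GC pause time flat NO; memory climbing NO
(E) disk I/O saturation — error rate up NO; cache hit ratio down NO; thread count growing NO; connection count growing yes; GC pause time flat NO; memory climbing NO
(F) memory leak in request path — fails on error rate up, GC pause time flat, memory climbing (predicts GC pause time up, not GC pause time flat)
(A) is the only candidate with no mismatches.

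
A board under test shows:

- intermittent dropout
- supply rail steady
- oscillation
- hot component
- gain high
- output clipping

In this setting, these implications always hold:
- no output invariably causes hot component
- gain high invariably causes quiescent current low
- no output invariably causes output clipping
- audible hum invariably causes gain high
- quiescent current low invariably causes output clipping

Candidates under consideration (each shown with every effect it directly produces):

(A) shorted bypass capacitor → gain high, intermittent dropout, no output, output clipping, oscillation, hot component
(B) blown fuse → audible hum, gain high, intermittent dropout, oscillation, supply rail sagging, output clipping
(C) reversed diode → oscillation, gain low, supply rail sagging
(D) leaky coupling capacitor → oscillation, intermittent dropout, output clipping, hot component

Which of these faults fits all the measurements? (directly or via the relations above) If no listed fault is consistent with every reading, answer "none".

none

Testing each hypothesis:
(A) shorted bypass capacitor — intermittent dropout ✓; supply rail steady ✗; oscillation ✓; hot component ✓; gain high ✓; output clipping ✓
(B) blown fuse — intermittent dropout ✓; supply rail steady ✗; oscillation ✓; hot component ✗; gain high ✓; output clipping ✓
(C) reversed diode — fails on intermittent dropout, supply rail steady, hot component, gain high, output clipping (predicts supply rail sagging, not supply rail steady; predicts gain low, not gain high)
(D) leaky coupling capacitor — intermittent dropout ✓; supply rail steady ✗; oscillation ✓; hot component ✓; gain high ✗; output clipping ✓
Every candidate fails on at least one observation.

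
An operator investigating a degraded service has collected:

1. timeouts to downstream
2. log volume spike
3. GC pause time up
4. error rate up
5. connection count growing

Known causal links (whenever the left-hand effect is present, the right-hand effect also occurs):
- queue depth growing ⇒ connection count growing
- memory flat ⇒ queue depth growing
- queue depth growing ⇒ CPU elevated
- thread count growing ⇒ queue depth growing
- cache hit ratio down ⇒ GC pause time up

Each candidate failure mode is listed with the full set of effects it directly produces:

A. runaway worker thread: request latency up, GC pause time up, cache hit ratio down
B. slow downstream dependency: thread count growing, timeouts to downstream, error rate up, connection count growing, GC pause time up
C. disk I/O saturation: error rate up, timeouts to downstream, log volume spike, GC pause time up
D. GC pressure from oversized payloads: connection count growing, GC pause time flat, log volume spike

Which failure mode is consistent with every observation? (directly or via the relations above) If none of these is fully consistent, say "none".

Testing each hypothesis:
(A) runaway worker thread — timeouts to downstream ✗; log volume spike ✗; GC pause time up ✓; error rate up ✗; connection count growing ✗
(B) slow downstream dependency — does not account for log volume spike
(C) disk I/O saturation — timeouts to downstream ✓; log volume spike ✓; GC pause time up ✓; error rate up ✓; connection count growing ✗
(D) GC pressure from oversized payloads — timeouts to downstream ✗; log volume spike ✓; GC pause time up ✗; error rate up ✗; connection count growing ✓
None of the listed candidates fits everything.

none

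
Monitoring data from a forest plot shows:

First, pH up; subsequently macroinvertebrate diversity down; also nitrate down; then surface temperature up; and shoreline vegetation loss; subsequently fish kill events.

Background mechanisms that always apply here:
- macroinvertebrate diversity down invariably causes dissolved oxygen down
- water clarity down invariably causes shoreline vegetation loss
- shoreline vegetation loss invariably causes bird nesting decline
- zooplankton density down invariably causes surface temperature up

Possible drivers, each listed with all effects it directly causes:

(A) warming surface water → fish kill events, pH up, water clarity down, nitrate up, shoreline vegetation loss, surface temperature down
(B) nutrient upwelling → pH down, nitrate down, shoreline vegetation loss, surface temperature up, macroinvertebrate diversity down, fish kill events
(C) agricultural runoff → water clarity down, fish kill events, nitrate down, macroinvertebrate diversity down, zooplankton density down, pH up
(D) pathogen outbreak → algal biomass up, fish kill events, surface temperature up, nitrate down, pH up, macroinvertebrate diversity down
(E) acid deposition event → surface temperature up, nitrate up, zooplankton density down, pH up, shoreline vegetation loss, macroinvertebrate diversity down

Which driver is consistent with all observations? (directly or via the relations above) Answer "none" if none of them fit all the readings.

Per-candidate check:
(A) warming surface water — pH up +; macroinvertebrate diversity down -; nitrate down -; surface temperature up -; shoreline vegetation loss +; fish kill events +
(B) nutrient upwelling — pH up -; macroinvertebrate diversity down +; nitrate down +; surface temperature up +; shoreline vegetation loss +; fish kill events +
(C) agricultural runoff — accounts for every observation (surface temperature up via zooplankton density down → surface temperature up)
(D) pathogen outbreak — pH up +; macroinvertebrate diversity down +; nitrate down +; surface temperature up +; shoreline vegetation loss -; fish kill events +
(E) acid deposition event — pH up +; macroinvertebrate diversity down +; nitrate down -; surface temperature up +; shoreline vegetation loss +; fish kill events -
(C) is the only candidate with no mismatches.

C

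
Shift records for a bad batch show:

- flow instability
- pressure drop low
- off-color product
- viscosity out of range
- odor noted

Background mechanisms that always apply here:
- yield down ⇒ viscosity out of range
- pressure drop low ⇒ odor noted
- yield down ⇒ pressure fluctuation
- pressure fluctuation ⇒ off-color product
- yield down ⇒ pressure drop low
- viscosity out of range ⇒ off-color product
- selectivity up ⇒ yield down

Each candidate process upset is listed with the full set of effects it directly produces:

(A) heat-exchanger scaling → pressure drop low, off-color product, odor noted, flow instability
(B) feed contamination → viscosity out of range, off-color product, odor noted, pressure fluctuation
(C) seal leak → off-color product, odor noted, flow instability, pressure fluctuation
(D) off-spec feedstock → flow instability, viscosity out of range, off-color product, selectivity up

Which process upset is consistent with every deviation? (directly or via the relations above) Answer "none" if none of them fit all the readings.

For each candidate, compare predicted effects to what was observed:
(A) heat-exchanger scaling — flow instability yes; pressure drop low yes; off-color product yes; viscosity out of range NO; odor noted yes
(B) feed contamination — flow instability NO; pressure drop low NO; off-color product yes; viscosity out of range yes; odor noted yes
(C) seal leak — flow instability yes; pressure drop low NO; off-color product yes; viscosity out of range NO; odor noted yes
(D) off-spec feedstock — flow instability yes; pressure drop low yes (via selectivity up → yield down → pressure drop low); off-color product yes; viscosity out of range yes; odor noted yes (via selectivity up → yield down → pressure drop low → odor noted)
Only (D) is consistent with every observation.

D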